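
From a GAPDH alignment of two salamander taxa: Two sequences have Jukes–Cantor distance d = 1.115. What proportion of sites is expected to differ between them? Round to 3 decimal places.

p = (3/4)(1 − e^(−4d/3)) = 0.75 × (1 − e^(-1.486667)) = 0.75 × (1 − 0.226125) = 0.580406.

0.580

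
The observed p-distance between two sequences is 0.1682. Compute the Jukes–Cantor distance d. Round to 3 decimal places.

0.190

d = −(3/4) ln(1 − 4p/3) = −0.75 ln(1 − 0.224267) = −0.75 ln(0.775733)
  = −0.75 × (-0.253947) = 0.190460 substitutions/site.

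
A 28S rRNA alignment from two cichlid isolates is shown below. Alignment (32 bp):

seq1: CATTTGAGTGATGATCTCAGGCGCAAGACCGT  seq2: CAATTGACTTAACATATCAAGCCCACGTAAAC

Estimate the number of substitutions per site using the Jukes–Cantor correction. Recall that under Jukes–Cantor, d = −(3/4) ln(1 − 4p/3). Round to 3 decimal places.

0.657

The sequences differ at 14 of 32 sites, so p = 14/32 = 0.4375.
d = −(3/4) ln(1 − 4p/3) = −0.75 ln(1 − 0.583333) = −0.75 ln(0.416667)
  = −0.75 × (-0.875468) = 0.656601 substitutions/site.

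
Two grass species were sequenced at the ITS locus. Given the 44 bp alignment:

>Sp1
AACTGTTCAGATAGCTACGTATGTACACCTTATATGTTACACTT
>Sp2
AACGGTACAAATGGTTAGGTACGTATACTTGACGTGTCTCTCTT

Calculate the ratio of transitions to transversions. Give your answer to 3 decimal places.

1.500

Transitions are A↔G and C↔T; transversions are all other mismatches.
Transitions: 9. Transversions: 6.
R = 9/6 = 1.500.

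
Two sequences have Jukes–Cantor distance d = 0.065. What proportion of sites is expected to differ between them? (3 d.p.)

0.062

p = (3/4)(1 − e^(−4d/3)) = 0.75 × (1 − e^(-0.086667)) = 0.75 × (1 − 0.916982) = 0.062264.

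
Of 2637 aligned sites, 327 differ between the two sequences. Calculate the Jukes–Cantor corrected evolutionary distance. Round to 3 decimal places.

p = 327/2637 ≈ 0.124005.
d = −(3/4) ln(1 − 4p/3) = −0.75 ln(1 − 0.16534) = −0.75 ln(0.83466)
  = −0.75 × (-0.180731) = 0.135548 substitutions/site.

0.136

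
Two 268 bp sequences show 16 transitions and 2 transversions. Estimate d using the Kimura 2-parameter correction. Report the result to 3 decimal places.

0.072

P = 16/268 ≈ 0.059701 and Q = 2/268 ≈ 0.007463.
Under the Kimura two-parameter model, d = −½ ln(1 − 2P − Q) − ¼ ln(1 − 2Q).
1 − 2P − Q = 0.873135, giving −½ ln(0.873135) = 0.067833.
1 − 2Q = 0.985074, giving −¼ ln(0.985074) = 0.003760.
d = 0.067833 + 0.003760 = 0.071593.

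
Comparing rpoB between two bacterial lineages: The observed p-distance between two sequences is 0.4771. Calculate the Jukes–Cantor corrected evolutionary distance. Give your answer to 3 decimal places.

d = −(3/4) ln(1 − 4p/3) = −0.75 ln(1 − 0.636133) = −0.75 ln(0.363867)
  = −0.75 × (-1.010967) = 0.758225 substitutions/site.

0.758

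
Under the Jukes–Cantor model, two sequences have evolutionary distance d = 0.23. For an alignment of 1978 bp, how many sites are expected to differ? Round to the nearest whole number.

392

Invert JC69: p = (3/4)(1 − e^(−4d/3)) = 0.75 × (1 − e^(-0.306667)) = 0.75 × (1 − 0.735896) = 0.198078.
Expected differing sites = pL ≈ 0.198078 × 1978 = 391.798284 ≈ 392.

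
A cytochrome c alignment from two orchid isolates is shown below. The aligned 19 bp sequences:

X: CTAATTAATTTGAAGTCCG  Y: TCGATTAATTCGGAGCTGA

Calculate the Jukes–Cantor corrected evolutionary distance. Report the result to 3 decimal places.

0.749

The sequences differ at 9 of 19 sites (1, 2, 3, 11, 13, 16, 17, 18, 19), so p = 9/19 ≈ 0.473684.
d = −(3/4) ln(1 − 4p/3) = −0.75 ln(1 − 0.631579) = −0.75 ln(0.368421)
  = −0.75 × (-0.998529) = 0.748897 substitutions/site.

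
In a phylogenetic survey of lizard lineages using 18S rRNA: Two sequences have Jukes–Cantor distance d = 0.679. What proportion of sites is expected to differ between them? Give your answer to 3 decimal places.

p = (3/4)(1 − e^(−4d/3)) = 0.75 × (1 − e^(-0.905333)) = 0.75 × (1 − 0.404407) = 0.446695.

0.447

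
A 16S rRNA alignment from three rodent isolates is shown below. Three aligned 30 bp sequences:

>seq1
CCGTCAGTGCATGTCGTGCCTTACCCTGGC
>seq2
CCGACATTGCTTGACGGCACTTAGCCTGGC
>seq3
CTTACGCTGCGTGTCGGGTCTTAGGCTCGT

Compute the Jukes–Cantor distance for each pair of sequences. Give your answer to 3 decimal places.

seq1–seq2: 8/30 sites differ → p ≈ 0.266667, d = −0.75 ln(1 − 0.355556) = 0.329526 ≈ 0.330.
seq1–seq3: 12/30 sites differ → p = 0.4, d = −0.75 ln(1 − 0.533333) = 0.571605 ≈ 0.572.
seq2–seq3: 11/30 sites differ → p ≈ 0.366667, d = −0.75 ln(1 − 0.488889) = 0.503376 ≈ 0.503.

d(seq1,seq2) = 0.330, d(seq1,seq3) = 0.572, d(seq2,seq3) = 0.503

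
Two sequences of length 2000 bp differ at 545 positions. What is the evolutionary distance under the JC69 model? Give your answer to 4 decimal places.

p = 545/2000 = 0.2725.
d = −(3/4) ln(1 − 4p/3) = −0.75 ln(1 − 0.363333) = −0.75 ln(0.636667)
  = −0.75 × (-0.451509) = 0.338632 substitutions/site.

0.3386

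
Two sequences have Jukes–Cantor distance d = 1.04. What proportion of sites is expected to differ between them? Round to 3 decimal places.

0.563

p = (3/4)(1 − e^(−4d/3)) = 0.75 × (1 − e^(-1.386667)) = 0.75 × (1 − 0.249907) = 0.562570.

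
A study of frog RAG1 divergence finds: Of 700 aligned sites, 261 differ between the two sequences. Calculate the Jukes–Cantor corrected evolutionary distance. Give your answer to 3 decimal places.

0.516

p = 261/700 ≈ 0.372857.
d = −(3/4) ln(1 − 4p/3) = −0.75 ln(1 − 0.497143) = −0.75 ln(0.502857)
  = −0.75 × (-0.687449) = 0.515587 substitutions/site.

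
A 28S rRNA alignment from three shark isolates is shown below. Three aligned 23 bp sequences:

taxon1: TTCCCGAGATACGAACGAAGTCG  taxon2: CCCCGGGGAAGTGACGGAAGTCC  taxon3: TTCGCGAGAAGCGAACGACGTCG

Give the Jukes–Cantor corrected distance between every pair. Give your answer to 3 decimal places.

taxon1–taxon2: 10/23 sites differ → p ≈ 0.434783, d = −0.75 ln(1 − 0.579711) = 0.650110 ≈ 0.650.
taxon1–taxon3: 4/23 sites differ → p ≈ 0.173913, d = −0.75 ln(1 − 0.231884) = 0.197861 ≈ 0.198.
taxon2–taxon3: 10/23 sites differ → p ≈ 0.434783, d = −0.75 ln(1 − 0.579711) = 0.650110 ≈ 0.650.

d(taxon1,taxon2) = 0.650, d(taxon1,taxon3) = 0.198, d(taxon2,taxon3) = 0.650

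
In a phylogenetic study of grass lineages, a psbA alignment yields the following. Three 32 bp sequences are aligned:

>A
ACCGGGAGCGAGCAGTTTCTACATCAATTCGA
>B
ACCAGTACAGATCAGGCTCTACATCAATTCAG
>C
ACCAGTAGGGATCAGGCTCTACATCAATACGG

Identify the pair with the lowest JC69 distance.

B and C

A–B: 9/32 differ, p = 0.281, d = 0.353.
A–C: 8/32 differ, p = 0.250, d = 0.304.
B–C: 4/32 differ, p = 0.125, d = 0.137.
The smallest distance is between B and C.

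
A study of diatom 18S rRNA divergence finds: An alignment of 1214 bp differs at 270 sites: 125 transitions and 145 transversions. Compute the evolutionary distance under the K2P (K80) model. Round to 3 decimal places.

0.265

P = 125/1214 ≈ 0.102965 and Q = 145/1214 ≈ 0.11944.
Under the Kimura two-parameter model, d = −½ ln(1 − 2P − Q) − ¼ ln(1 − 2Q).
1 − 2P − Q = 0.67463, giving −½ ln(0.67463) = 0.196795.
1 − 2Q = 0.76112, giving −¼ ln(0.76112) = 0.068241.
d = 0.196795 + 0.068241 = 0.265036.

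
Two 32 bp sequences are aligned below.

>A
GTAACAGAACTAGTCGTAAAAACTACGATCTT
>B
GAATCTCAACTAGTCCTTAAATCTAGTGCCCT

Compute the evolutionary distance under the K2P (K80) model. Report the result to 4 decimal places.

Of 32 sites, 3 differences are transitions and 9 are transversions, so P = 3/32 = 0.09375 and Q = 9/32 = 0.28125.
Under the Kimura two-parameter model, d = −½ ln(1 − 2P − Q) − ¼ ln(1 − 2Q).
1 − 2P − Q = 0.53125, giving −½ ln(0.53125) = 0.316261.
1 − 2Q = 0.4375, giving −¼ ln(0.4375) = 0.206670.
d = 0.316261 + 0.206670 = 0.522931.

0.5229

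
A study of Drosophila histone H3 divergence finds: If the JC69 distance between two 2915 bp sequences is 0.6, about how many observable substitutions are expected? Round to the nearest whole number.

Invert JC69: p = (3/4)(1 − e^(−4d/3)) = 0.75 × (1 − e^(-0.8)) = 0.75 × (1 − 0.449329) = 0.413003.
Expected differing sites = pL ≈ 0.413003 × 2915 = 1203.903745 ≈ 1204.

1204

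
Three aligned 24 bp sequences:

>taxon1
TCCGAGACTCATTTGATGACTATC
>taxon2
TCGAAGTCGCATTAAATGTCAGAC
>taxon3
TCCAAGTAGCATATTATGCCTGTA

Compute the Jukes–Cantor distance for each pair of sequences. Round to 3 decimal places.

d(taxon1,taxon2) = 0.608, d(taxon1,taxon3) = 0.520, d(taxon2,taxon3) = 0.520

taxon1–taxon2: 10/24 sites differ → p ≈ 0.416667, d = −0.75 ln(1 − 0.555556) = 0.608198 ≈ 0.608.
taxon1–taxon3: 9/24 sites differ → p = 0.375, d = −0.75 ln(1 − 0.5) = 0.519860 ≈ 0.520.
taxon2–taxon3: 9/24 sites differ → p = 0.375, d = −0.75 ln(1 − 0.5) = 0.519860 ≈ 0.520.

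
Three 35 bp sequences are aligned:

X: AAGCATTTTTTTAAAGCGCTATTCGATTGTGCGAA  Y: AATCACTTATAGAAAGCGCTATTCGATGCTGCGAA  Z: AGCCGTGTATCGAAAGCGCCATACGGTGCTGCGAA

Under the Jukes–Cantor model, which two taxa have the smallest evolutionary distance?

X and Y

X–Y: 7/35 differ, p = 0.200, d = 0.233.
X–Z: 12/35 differ, p = 0.343, d = 0.458.
Y–Z: 9/35 differ, p = 0.257, d = 0.315.
The smallest distance is between X and Y.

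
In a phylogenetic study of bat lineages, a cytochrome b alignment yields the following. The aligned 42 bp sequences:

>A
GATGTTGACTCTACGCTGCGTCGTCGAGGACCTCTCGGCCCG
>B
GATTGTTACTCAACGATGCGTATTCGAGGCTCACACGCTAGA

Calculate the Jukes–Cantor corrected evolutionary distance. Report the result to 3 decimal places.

0.532

The sequences differ at 16 of 42 sites, so p = 16/42 ≈ 0.380952.
d = −(3/4) ln(1 − 4p/3) = −0.75 ln(1 − 0.507936) = −0.75 ln(0.492064)
  = −0.75 × (-0.709146) = 0.531860 substitutions/site.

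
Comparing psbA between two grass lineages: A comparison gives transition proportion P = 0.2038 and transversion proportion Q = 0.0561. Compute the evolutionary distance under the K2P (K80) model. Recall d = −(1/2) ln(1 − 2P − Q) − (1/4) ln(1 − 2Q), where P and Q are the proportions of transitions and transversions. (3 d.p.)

0.341

Under the Kimura two-parameter model, d = −½ ln(1 − 2P − Q) − ¼ ln(1 − 2Q).
1 − 2P − Q = 0.5363, giving −½ ln(0.5363) = 0.311531.
1 − 2Q = 0.8878, giving −¼ ln(0.8878) = 0.029752.
d = 0.311531 + 0.029752 = 0.341283.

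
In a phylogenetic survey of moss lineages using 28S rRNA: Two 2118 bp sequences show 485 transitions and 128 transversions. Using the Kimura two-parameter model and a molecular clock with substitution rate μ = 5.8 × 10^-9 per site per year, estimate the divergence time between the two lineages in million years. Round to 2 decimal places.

34.27

P = 485/2118 ≈ 0.22899 and Q = 128/2118 ≈ 0.060434.
Under the Kimura two-parameter model, d = −½ ln(1 − 2P − Q) − ¼ ln(1 − 2Q).
1 − 2P − Q = 0.481586, giving −½ ln(0.481586) = 0.365335.
1 − 2Q = 0.879132, giving −¼ ln(0.879132) = 0.032205.
d = 0.365335 + 0.032205 = 0.397540.
Under a molecular clock d = 2μt, so t = d/(2μ) = 0.397540 / (2 × 5.8 × 10^-9) = 34.27 million years.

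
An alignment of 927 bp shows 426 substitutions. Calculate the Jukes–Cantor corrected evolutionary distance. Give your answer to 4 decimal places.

0.7115

p = 426/927 ≈ 0.459547.
d = −(3/4) ln(1 − 4p/3) = −0.75 ln(1 − 0.612729) = −0.75 ln(0.387271)
  = −0.75 × (-0.948631) = 0.711473 substitutions/site.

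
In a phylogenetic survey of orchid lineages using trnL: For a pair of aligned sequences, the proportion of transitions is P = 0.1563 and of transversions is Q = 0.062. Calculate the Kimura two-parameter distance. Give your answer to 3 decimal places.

Under the Kimura two-parameter model, d = −½ ln(1 − 2P − Q) − ¼ ln(1 − 2Q).
1 − 2P − Q = 0.6254, giving −½ ln(0.6254) = 0.234682.
1 − 2Q = 0.876, giving −¼ ln(0.876) = 0.033097.
d = 0.234682 + 0.033097 = 0.267779.

0.268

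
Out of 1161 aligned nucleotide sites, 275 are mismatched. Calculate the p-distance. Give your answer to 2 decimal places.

p = 275/1161 = 0.236864… ≈ 0.24 (to 2 d.p.).

0.24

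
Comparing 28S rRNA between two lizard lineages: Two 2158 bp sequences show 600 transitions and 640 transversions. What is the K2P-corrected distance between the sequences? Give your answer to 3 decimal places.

1.182

P = 600/2158 ≈ 0.278035 and Q = 640/2158 ≈ 0.296571.
Under the Kimura two-parameter model, d = −½ ln(1 − 2P − Q) − ¼ ln(1 − 2Q).
1 − 2P − Q = 0.147359, giving −½ ln(0.147359) = 0.957442.
1 − 2Q = 0.406858, giving −¼ ln(0.406858) = 0.224823.
d = 0.957442 + 0.224823 = 1.182265.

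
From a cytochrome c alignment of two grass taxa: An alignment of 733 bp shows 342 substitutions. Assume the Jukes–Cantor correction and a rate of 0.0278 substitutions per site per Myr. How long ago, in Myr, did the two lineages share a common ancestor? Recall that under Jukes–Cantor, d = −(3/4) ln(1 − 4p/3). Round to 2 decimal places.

p = 342/733 ≈ 0.466576.
d = −(3/4) ln(1 − 4p/3) = −0.75 ln(1 − 0.622101) = −0.75 ln(0.377899)
  = −0.75 × (-0.973128) = 0.729846 substitutions/site.
Under a molecular clock d = 2μt, so t = d/(2μ) = 0.729846 / (2 × 0.0278) = 13.13 Myr.

13.13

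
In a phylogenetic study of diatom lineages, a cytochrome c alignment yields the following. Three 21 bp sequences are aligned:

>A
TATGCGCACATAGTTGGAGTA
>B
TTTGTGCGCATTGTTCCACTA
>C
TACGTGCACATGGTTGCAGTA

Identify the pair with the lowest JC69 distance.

A and C

A–B: 7/21 differ, p = 0.333, d = 0.441.
A–C: 4/21 differ, p = 0.190, d = 0.220.
B–C: 6/21 differ, p = 0.286, d = 0.360.
The smallest distance is between A and C.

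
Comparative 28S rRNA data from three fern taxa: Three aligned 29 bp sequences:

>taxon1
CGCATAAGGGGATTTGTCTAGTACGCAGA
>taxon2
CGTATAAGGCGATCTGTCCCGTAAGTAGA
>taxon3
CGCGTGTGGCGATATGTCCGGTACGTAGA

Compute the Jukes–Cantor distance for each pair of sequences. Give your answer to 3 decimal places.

taxon1–taxon2: 7/29 sites differ → p ≈ 0.241379, d = −0.75 ln(1 − 0.321839) = 0.291278 ≈ 0.291.
taxon1–taxon3: 8/29 sites differ → p ≈ 0.275862, d = −0.75 ln(1 − 0.367816) = 0.343931 ≈ 0.344.
taxon2–taxon3: 7/29 sites differ → p ≈ 0.241379, d = −0.75 ln(1 − 0.321839) = 0.291278 ≈ 0.291.

d(taxon1,taxon2) = 0.291, d(taxon1,taxon3) = 0.344, d(taxon2,taxon3) = 0.291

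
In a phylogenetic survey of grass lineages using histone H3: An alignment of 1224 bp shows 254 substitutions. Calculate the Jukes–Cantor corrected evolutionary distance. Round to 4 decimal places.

0.2429

p = 254/1224 ≈ 0.207516.
d = −(3/4) ln(1 − 4p/3) = −0.75 ln(1 − 0.276688) = −0.75 ln(0.723312)
  = −0.75 × (-0.323915) = 0.242936 substitutions/site.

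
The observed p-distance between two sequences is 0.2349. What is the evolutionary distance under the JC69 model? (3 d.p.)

0.282

d = −(3/4) ln(1 − 4p/3) = −0.75 ln(1 − 0.3132) = −0.75 ln(0.6868)
  = −0.75 × (-0.375712) = 0.281784 substitutions/site.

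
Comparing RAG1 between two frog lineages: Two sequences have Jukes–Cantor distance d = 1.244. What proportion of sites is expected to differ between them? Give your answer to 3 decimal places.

p = (3/4)(1 − e^(−4d/3)) = 0.75 × (1 − e^(-1.658667)) = 0.75 × (1 − 0.190393) = 0.607205.

0.607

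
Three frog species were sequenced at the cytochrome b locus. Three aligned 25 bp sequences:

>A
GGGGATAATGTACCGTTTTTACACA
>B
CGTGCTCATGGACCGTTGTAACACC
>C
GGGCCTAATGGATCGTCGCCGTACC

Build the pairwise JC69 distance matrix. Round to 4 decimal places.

A–B: 8/25 sites differ → p = 0.32, d = −0.75 ln(1 − 0.426667) = 0.417216 ≈ 0.4172.
A–C: 11/25 sites differ → p = 0.44, d = −0.75 ln(1 − 0.586667) = 0.662626 ≈ 0.6626.
B–C: 10/25 sites differ → p = 0.4, d = −0.75 ln(1 − 0.533333) = 0.571605 ≈ 0.5716.

d(A,B) = 0.4172, d(A,C) = 0.6626, d(B,C) = 0.5716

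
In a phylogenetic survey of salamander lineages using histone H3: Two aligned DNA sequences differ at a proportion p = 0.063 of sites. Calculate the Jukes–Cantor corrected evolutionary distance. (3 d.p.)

d = −(3/4) ln(1 − 4p/3) = −0.75 ln(1 − 0.084) = −0.75 ln(0.916)
  = −0.75 × (-0.087739) = 0.065804 substitutions/site.

0.066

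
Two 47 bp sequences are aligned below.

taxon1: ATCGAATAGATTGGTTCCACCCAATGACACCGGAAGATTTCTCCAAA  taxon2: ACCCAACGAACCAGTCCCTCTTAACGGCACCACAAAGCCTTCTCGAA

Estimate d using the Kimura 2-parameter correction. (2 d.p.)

Of 47 sites, 21 differences are transitions and 3 are transversions, so P = 21/47 ≈ 0.446809 and Q = 3/47 ≈ 0.06383.
Under the Kimura two-parameter model, d = −½ ln(1 − 2P − Q) − ¼ ln(1 − 2Q).
1 − 2P − Q = 0.042552, giving −½ ln(0.042552) = 1.578514.
1 − 2Q = 0.87234, giving −¼ ln(0.87234) = 0.034144.
d = 1.578514 + 0.034144 = 1.612658.

1.61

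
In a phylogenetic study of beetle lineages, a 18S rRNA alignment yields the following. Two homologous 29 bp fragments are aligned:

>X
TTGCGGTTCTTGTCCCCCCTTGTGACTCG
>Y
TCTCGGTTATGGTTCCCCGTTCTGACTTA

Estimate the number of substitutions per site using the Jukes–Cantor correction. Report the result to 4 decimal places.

The sequences differ at 9 of 29 sites (2, 3, 9, 11, 14, 19, 22, 28, 29), so p = 9/29 ≈ 0.310345.
d = −(3/4) ln(1 − 4p/3) = −0.75 ln(1 − 0.413793) = −0.75 ln(0.586207)
  = −0.75 × (-0.534082) = 0.400562 substitutions/site.

0.4006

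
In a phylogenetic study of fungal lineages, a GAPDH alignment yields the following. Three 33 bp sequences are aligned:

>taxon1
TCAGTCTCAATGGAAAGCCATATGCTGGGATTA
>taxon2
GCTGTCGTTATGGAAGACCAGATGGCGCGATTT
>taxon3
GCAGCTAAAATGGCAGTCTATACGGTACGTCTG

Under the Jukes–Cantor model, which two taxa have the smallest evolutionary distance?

taxon1 and taxon2

taxon1–taxon2: 12/33 differ, p = 0.364, d = 0.497.
taxon1–taxon3: 16/33 differ, p = 0.485, d = 0.780.
taxon2–taxon3: 16/33 differ, p = 0.485, d = 0.780.
The smallest distance is between taxon1 and taxon2.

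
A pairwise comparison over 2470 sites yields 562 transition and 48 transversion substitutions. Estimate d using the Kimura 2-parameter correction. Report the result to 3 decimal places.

P = 562/2470 ≈ 0.22753 and Q = 48/2470 ≈ 0.019433.
Under the Kimura two-parameter model, d = −½ ln(1 − 2P − Q) − ¼ ln(1 − 2Q).
1 − 2P − Q = 0.525507, giving −½ ln(0.525507) = 0.321696.
1 − 2Q = 0.961134, giving −¼ ln(0.961134) = 0.009910.
d = 0.321696 + 0.009910 = 0.331606.

0.332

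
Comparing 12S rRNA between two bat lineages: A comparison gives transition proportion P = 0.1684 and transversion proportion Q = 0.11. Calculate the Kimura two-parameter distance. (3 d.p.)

Under the Kimura two-parameter model, d = −½ ln(1 − 2P − Q) − ¼ ln(1 − 2Q).
1 − 2P − Q = 0.5532, giving −½ ln(0.5532) = 0.296018.
1 − 2Q = 0.78, giving −¼ ln(0.78) = 0.062115.
d = 0.296018 + 0.062115 = 0.358133.

0.358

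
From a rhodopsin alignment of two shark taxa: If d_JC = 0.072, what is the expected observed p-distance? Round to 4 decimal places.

0.0687

p = (3/4)(1 − e^(−4d/3)) = 0.75 × (1 − e^(-0.096)) = 0.75 × (1 − 0.908464) = 0.068652.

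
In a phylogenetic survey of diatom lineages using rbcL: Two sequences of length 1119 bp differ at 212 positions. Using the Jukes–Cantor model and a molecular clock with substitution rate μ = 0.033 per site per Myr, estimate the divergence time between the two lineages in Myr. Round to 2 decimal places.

p = 212/1119 ≈ 0.189455.
d = −(3/4) ln(1 − 4p/3) = −0.75 ln(1 − 0.252607) = −0.75 ln(0.747393)
  = −0.75 × (-0.291164) = 0.218373 substitutions/site.
Under a molecular clock d = 2μt, so t = d/(2μ) = 0.218373 / (2 × 0.033) = 3.31 Myr.

3.31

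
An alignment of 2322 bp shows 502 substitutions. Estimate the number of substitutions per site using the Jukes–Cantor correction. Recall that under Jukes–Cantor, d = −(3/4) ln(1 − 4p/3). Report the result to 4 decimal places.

p = 502/2322 ≈ 0.216193.
d = −(3/4) ln(1 − 4p/3) = −0.75 ln(1 − 0.288257) = −0.75 ln(0.711743)
  = −0.75 × (-0.340038) = 0.255029 substitutions/site.

0.2550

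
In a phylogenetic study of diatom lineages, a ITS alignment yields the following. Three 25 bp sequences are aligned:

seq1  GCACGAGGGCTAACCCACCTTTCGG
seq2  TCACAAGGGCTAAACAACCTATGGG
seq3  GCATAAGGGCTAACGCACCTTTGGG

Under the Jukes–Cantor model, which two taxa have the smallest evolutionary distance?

seq1 and seq3

seq1–seq2: 6/25 differ, p = 0.240, d = 0.289.
seq1–seq3: 4/25 differ, p = 0.160, d = 0.180.
seq2–seq3: 6/25 differ, p = 0.240, d = 0.289.
The smallest distance is between seq1 and seq3.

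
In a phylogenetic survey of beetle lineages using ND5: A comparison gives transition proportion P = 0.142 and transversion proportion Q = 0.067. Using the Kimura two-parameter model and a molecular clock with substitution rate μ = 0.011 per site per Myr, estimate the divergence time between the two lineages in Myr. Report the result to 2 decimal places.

Under the Kimura two-parameter model, d = −½ ln(1 − 2P − Q) − ¼ ln(1 − 2Q).
1 − 2P − Q = 0.649, giving −½ ln(0.649) = 0.216161.
1 − 2Q = 0.866, giving −¼ ln(0.866) = 0.035968.
d = 0.216161 + 0.035968 = 0.252129.
Under a molecular clock d = 2μt, so t = d/(2μ) = 0.252129 / (2 × 0.011) = 11.46 Myr.

11.46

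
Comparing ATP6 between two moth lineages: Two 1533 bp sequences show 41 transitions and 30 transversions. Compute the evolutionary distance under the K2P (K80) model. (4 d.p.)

P = 41/1533 ≈ 0.026745 and Q = 30/1533 ≈ 0.019569.
Under the Kimura two-parameter model, d = −½ ln(1 − 2P − Q) − ¼ ln(1 − 2Q).
1 − 2P − Q = 0.926941, giving −½ ln(0.926941) = 0.037933.
1 − 2Q = 0.960862, giving −¼ ln(0.960862) = 0.009981.
d = 0.037933 + 0.009981 = 0.047914.

0.0479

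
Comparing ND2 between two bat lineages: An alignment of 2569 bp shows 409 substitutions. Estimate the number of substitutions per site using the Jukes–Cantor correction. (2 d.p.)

0.18

p = 409/2569 ≈ 0.159206.
d = −(3/4) ln(1 − 4p/3) = −0.75 ln(1 − 0.212275) = −0.75 ln(0.787725)
  = −0.75 × (-0.238606) = 0.178955 substitutions/site.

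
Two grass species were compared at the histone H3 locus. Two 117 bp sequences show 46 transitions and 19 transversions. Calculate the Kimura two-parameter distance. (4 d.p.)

1.5834

P = 46/117 ≈ 0.393162 and Q = 19/117 ≈ 0.162393.
Under the Kimura two-parameter model, d = −½ ln(1 − 2P − Q) − ¼ ln(1 − 2Q).
1 − 2P − Q = 0.051283, giving −½ ln(0.051283) = 1.485198.
1 − 2Q = 0.675214, giving −¼ ln(0.675214) = 0.098181.
d = 1.485198 + 0.098181 = 1.583379.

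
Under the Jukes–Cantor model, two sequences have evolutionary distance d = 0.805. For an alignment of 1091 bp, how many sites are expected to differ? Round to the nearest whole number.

Invert JC69: p = (3/4)(1 − e^(−4d/3)) = 0.75 × (1 − e^(-1.073333)) = 0.75 × (1 − 0.341867) = 0.493600.
Expected differing sites = pL ≈ 0.493600 × 1091 = 538.5176 ≈ 539.

539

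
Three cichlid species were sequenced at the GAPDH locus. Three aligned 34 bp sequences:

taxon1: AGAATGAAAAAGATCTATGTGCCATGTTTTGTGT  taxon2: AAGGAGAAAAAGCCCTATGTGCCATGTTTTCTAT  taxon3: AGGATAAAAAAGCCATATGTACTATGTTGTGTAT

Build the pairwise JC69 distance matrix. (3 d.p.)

d(taxon1,taxon2) = 0.282, d(taxon1,taxon3) = 0.326, d(taxon2,taxon3) = 0.326

taxon1–taxon2: 8/34 sites differ → p ≈ 0.235294, d = −0.75 ln(1 − 0.313725) = 0.282358 ≈ 0.282.
taxon1–taxon3: 9/34 sites differ → p ≈ 0.264706, d = −0.75 ln(1 − 0.352941) = 0.326488 ≈ 0.326.
taxon2–taxon3: 9/34 sites differ → p ≈ 0.264706, d = −0.75 ln(1 − 0.352941) = 0.326488 ≈ 0.326.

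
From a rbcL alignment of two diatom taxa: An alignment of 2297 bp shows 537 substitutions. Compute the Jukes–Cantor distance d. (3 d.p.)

0.280

p = 537/2297 ≈ 0.233783.
d = −(3/4) ln(1 − 4p/3) = −0.75 ln(1 − 0.311711) = −0.75 ln(0.688289)
  = −0.75 × (-0.373546) = 0.280160 substitutions/site.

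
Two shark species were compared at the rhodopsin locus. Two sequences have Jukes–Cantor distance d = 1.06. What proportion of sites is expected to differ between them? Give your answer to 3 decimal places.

p = (3/4)(1 − e^(−4d/3)) = 0.75 × (1 − e^(-1.413333)) = 0.75 × (1 − 0.243331) = 0.567502.

0.568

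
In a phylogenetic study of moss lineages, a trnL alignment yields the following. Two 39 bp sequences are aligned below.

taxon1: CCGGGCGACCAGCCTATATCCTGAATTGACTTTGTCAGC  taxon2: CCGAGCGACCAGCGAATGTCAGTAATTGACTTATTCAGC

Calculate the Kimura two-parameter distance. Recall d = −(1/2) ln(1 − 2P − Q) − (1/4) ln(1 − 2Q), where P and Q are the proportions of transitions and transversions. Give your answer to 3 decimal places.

0.277

Of 39 sites, 2 differences are transitions and 7 are transversions, so P = 2/39 ≈ 0.051282 and Q = 7/39 ≈ 0.179487.
Under the Kimura two-parameter model, d = −½ ln(1 − 2P − Q) − ¼ ln(1 − 2Q).
1 − 2P − Q = 0.717949, giving −½ ln(0.717949) = 0.165678.
1 − 2Q = 0.641026, giving −¼ ln(0.641026) = 0.111171.
d = 0.165678 + 0.111171 = 0.276849.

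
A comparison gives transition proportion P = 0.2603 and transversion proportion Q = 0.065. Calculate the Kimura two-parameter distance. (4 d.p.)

0.4753

Under the Kimura two-parameter model, d = −½ ln(1 − 2P − Q) − ¼ ln(1 − 2Q).
1 − 2P − Q = 0.4144, giving −½ ln(0.4144) = 0.440462.
1 − 2Q = 0.87, giving −¼ ln(0.87) = 0.034816.
d = 0.440462 + 0.034816 = 0.475278.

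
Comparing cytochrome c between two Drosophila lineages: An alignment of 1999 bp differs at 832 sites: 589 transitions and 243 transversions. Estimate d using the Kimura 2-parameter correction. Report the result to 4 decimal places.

P = 589/1999 ≈ 0.294647 and Q = 243/1999 ≈ 0.121561.
Under the Kimura two-parameter model, d = −½ ln(1 − 2P − Q) − ¼ ln(1 − 2Q).
1 − 2P − Q = 0.289145, giving −½ ln(0.289145) = 0.620413.
1 − 2Q = 0.756878, giving −¼ ln(0.756878) = 0.069638.
d = 0.620413 + 0.069638 = 0.690051.

0.6901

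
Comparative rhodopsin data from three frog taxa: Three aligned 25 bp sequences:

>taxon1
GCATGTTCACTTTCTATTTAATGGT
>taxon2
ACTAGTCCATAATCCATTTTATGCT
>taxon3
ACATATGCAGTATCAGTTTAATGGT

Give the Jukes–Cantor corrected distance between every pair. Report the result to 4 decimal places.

taxon1–taxon2: 10/25 sites differ → p = 0.4, d = −0.75 ln(1 − 0.533333) = 0.571605 ≈ 0.5716.
taxon1–taxon3: 7/25 sites differ → p = 0.28, d = −0.75 ln(1 − 0.373333) = 0.350505 ≈ 0.3505.
taxon2–taxon3: 10/25 sites differ → p = 0.4, d = −0.75 ln(1 − 0.533333) = 0.571605 ≈ 0.5716.

d(taxon1,taxon2) = 0.5716, d(taxon1,taxon3) = 0.3505, d(taxon2,taxon3) = 0.5716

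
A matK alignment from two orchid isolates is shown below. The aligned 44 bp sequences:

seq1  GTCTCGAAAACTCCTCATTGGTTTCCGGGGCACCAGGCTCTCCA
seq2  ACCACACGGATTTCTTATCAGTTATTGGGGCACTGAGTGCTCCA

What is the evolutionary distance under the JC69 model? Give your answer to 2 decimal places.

0.70

The sequences differ at 20 of 44 sites, so p = 20/44 ≈ 0.454545.
d = −(3/4) ln(1 − 4p/3) = −0.75 ln(1 − 0.60606) = −0.75 ln(0.39394)
  = −0.75 × (-0.931557) = 0.698668 substitutions/site.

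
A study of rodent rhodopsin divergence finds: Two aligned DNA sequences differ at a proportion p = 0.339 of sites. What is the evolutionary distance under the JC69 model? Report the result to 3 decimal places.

d = −(3/4) ln(1 − 4p/3) = −0.75 ln(1 − 0.452) = −0.75 ln(0.548)
  = −0.75 × (-0.601480) = 0.451110 substitutions/site.

0.451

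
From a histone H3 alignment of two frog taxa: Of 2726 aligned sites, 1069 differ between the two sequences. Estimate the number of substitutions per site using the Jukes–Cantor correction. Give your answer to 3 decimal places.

0.555

p = 1069/2726 ≈ 0.39215.
d = −(3/4) ln(1 − 4p/3) = −0.75 ln(1 − 0.522867) = −0.75 ln(0.477133)
  = −0.75 × (-0.739960) = 0.554970 substitutions/site.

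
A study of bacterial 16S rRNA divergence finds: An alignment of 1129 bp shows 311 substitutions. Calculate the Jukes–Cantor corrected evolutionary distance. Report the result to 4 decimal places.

p = 311/1129 ≈ 0.275465.
d = −(3/4) ln(1 − 4p/3) = −0.75 ln(1 − 0.367287) = −0.75 ln(0.632713)
  = −0.75 × (-0.457738) = 0.343304 substitutions/site.

0.3433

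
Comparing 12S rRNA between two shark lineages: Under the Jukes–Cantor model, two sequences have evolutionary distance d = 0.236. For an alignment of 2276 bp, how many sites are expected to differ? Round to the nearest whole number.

Invert JC69: p = (3/4)(1 − e^(−4d/3)) = 0.75 × (1 − e^(-0.314667)) = 0.75 × (1 − 0.730032) = 0.202476.
Expected differing sites = pL ≈ 0.202476 × 2276 = 460.835376 ≈ 461.

461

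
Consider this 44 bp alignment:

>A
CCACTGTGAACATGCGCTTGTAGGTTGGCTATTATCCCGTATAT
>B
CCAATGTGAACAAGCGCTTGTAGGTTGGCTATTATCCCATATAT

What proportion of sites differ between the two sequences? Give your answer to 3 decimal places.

The sequences differ at 3 of 44 positions (sites 4, 13, 39).
p = 3/44 = 0.068181… ≈ 0.068 (to 3 d.p.).

0.068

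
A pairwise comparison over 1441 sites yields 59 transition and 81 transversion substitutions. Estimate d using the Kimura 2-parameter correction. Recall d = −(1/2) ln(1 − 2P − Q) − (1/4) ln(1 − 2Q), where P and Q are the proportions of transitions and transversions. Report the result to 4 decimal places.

0.1041

P = 59/1441 ≈ 0.040944 and Q = 81/1441 ≈ 0.056211.
Under the Kimura two-parameter model, d = −½ ln(1 − 2P − Q) − ¼ ln(1 − 2Q).
1 − 2P − Q = 0.861901, giving −½ ln(0.861901) = 0.074307.
1 − 2Q = 0.887578, giving −¼ ln(0.887578) = 0.029815.
d = 0.074307 + 0.029815 = 0.104122.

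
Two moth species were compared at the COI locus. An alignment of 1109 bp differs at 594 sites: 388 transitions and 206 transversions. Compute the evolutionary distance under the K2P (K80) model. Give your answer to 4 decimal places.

1.1996

P = 388/1109 ≈ 0.349865 and Q = 206/1109 ≈ 0.185753.
Under the Kimura two-parameter model, d = −½ ln(1 − 2P − Q) − ¼ ln(1 − 2Q).
1 − 2P − Q = 0.114517, giving −½ ln(0.114517) = 1.083516.
1 − 2Q = 0.628494, giving −¼ ln(0.628494) = 0.116107.
d = 1.083516 + 0.116107 = 1.199623.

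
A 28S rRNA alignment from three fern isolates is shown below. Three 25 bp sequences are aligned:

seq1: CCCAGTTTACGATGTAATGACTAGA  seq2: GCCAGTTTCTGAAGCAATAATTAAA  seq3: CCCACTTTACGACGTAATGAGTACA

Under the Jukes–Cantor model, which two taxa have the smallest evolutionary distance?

seq1–seq2: 8/25 differ, p = 0.320, d = 0.417.
seq1–seq3: 4/25 differ, p = 0.160, d = 0.180.
seq2–seq3: 9/25 differ, p = 0.360, d = 0.490.
The smallest distance is between seq1 and seq3.

seq1 and seq3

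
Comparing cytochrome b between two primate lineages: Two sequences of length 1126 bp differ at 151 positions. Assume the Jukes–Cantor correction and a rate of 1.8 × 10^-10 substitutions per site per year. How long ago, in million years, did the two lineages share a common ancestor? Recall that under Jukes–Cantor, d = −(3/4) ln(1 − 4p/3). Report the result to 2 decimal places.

p = 151/1126 ≈ 0.134103.
d = −(3/4) ln(1 − 4p/3) = −0.75 ln(1 − 0.178804) = −0.75 ln(0.821196)
  = −0.75 × (-0.196993) = 0.147745 substitutions/site.
Under a molecular clock d = 2μt, so t = d/(2μ) = 0.147745 / (2 × 1.8 × 10^-10) = 410.40 million years.

410.40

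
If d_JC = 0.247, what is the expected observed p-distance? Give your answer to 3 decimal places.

p = (3/4)(1 − e^(−4d/3)) = 0.75 × (1 − e^(-0.329333)) = 0.75 × (1 − 0.719403) = 0.210448.

0.210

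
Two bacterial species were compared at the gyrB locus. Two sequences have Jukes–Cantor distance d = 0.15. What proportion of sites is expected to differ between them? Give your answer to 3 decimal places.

p = (3/4)(1 − e^(−4d/3)) = 0.75 × (1 − e^(-0.2)) = 0.75 × (1 − 0.818731) = 0.135952.

0.136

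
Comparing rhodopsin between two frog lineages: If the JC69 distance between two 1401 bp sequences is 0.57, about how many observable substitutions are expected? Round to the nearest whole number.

559

Invert JC69: p = (3/4)(1 − e^(−4d/3)) = 0.75 × (1 − e^(-0.76)) = 0.75 × (1 − 0.467666) = 0.399251.
Expected differing sites = pL ≈ 0.399251 × 1401 = 559.350651 ≈ 559.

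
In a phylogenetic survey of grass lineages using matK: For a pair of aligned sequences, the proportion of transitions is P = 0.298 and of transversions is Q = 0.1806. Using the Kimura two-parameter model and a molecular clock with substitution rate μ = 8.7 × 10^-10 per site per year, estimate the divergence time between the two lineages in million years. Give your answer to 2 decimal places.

495.08

Under the Kimura two-parameter model, d = −½ ln(1 − 2P − Q) − ¼ ln(1 − 2Q).
1 − 2P − Q = 0.2234, giving −½ ln(0.2234) = 0.749396.
1 − 2Q = 0.6388, giving −¼ ln(0.6388) = 0.112041.
d = 0.749396 + 0.112041 = 0.861437.
Under a molecular clock d = 2μt, so t = d/(2μ) = 0.861437 / (2 × 8.7 × 10^-10) = 495.08 million years.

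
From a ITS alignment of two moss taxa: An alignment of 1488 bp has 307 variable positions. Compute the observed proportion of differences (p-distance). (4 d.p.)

0.2063

p = 307/1488 = 0.206317… ≈ 0.2063 (to 4 d.p.).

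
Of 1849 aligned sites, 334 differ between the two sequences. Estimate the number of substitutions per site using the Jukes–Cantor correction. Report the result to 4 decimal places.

p = 334/1849 ≈ 0.180638.
d = −(3/4) ln(1 − 4p/3) = −0.75 ln(1 − 0.240851) = −0.75 ln(0.759149)
  = −0.75 × (-0.275557) = 0.206668 substitutions/site.

0.2067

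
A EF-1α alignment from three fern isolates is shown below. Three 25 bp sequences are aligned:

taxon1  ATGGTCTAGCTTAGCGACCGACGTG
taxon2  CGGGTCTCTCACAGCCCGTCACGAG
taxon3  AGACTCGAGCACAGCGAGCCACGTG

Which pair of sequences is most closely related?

taxon1–taxon2: 12/25 differ, p = 0.480, d = 0.766.
taxon1–taxon3: 8/25 differ, p = 0.320, d = 0.417.
taxon2–taxon3: 10/25 differ, p = 0.400, d = 0.572.
The smallest distance is between taxon1 and taxon3.

taxon1 and taxon3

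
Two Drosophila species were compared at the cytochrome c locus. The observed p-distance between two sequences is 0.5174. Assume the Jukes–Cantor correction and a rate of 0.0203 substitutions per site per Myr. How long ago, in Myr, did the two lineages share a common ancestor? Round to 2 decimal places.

21.63

d = −(3/4) ln(1 − 4p/3) = −0.75 ln(1 − 0.689867) = −0.75 ln(0.310133)
  = −0.75 × (-1.170754) = 0.878066 substitutions/site.
Under a molecular clock d = 2μt, so t = d/(2μ) = 0.878066 / (2 × 0.0203) = 21.63 Myr.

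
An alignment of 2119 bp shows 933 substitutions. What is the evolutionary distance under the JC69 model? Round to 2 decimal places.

p = 933/2119 ≈ 0.440302.
d = −(3/4) ln(1 − 4p/3) = −0.75 ln(1 − 0.587069) = −0.75 ln(0.412931)
  = −0.75 × (-0.884475) = 0.663356 substitutions/site.

0.66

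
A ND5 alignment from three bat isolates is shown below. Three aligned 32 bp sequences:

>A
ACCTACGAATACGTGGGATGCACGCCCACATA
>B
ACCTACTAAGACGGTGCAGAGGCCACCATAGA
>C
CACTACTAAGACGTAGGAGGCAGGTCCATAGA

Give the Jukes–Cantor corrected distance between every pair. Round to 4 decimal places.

A–B: 13/32 sites differ → p = 0.40625, d = −0.75 ln(1 − 0.541667) = 0.585119 ≈ 0.5851.
A–C: 10/32 sites differ → p = 0.3125, d = −0.75 ln(1 − 0.416667) = 0.404248 ≈ 0.4042.
B–C: 11/32 sites differ → p = 0.34375, d = −0.75 ln(1 − 0.458333) = 0.459828 ≈ 0.4598.

d(A,B) = 0.5851, d(A,C) = 0.4042, d(B,C) = 0.4598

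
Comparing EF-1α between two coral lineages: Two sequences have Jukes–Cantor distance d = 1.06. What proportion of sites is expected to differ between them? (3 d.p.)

p = (3/4)(1 − e^(−4d/3)) = 0.75 × (1 − e^(-1.413333)) = 0.75 × (1 − 0.243331) = 0.567502.

0.568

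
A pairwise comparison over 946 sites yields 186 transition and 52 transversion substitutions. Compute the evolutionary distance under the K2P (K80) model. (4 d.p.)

P = 186/946 ≈ 0.196617 and Q = 52/946 ≈ 0.054968.
Under the Kimura two-parameter model, d = −½ ln(1 − 2P − Q) − ¼ ln(1 − 2Q).
1 − 2P − Q = 0.551798, giving −½ ln(0.551798) = 0.297287.
1 − 2Q = 0.890064, giving −¼ ln(0.890064) = 0.029115.
d = 0.297287 + 0.029115 = 0.326402.

0.3264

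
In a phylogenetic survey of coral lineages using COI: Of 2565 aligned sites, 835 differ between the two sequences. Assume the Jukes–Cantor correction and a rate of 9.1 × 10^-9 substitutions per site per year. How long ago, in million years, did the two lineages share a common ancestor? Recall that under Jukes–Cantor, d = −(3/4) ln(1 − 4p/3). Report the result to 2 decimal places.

23.46

p = 835/2565 ≈ 0.325536.
d = −(3/4) ln(1 − 4p/3) = −0.75 ln(1 − 0.434048) = −0.75 ln(0.565952)
  = −0.75 × (-0.569246) = 0.426935 substitutions/site.
Under a molecular clock d = 2μt, so t = d/(2μ) = 0.426935 / (2 × 9.1 × 10^-9) = 23.46 million years.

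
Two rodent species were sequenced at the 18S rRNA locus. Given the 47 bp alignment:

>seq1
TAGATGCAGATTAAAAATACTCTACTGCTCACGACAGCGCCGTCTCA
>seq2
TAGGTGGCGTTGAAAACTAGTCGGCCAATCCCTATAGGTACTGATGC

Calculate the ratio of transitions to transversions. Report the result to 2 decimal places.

0.28

Transitions are A↔G and C↔T; transversions are all other mismatches.
Transitions: 5. Transversions: 18.
R = 5/18 = 0.277777… ≈ 0.28 (to 2 d.p.).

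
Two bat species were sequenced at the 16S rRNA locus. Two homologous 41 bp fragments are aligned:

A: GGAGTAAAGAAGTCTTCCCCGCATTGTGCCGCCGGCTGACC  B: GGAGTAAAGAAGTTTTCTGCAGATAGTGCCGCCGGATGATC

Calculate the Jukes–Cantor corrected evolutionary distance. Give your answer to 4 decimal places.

The sequences differ at 8 of 41 sites (14, 18, 19, 21, 22, 25, 36, 40), so p = 8/41 ≈ 0.195122.
d = −(3/4) ln(1 − 4p/3) = −0.75 ln(1 − 0.260163) = −0.75 ln(0.739837)
  = −0.75 × (-0.301325) = 0.225994 substitutions/site.

0.2260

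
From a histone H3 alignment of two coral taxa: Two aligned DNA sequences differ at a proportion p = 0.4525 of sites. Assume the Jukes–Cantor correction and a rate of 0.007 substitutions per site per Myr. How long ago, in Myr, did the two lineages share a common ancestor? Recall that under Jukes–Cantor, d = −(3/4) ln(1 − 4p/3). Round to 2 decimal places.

d = −(3/4) ln(1 − 4p/3) = −0.75 ln(1 − 0.603333) = −0.75 ln(0.396667)
  = −0.75 × (-0.924658) = 0.693494 substitutions/site.
Under a molecular clock d = 2μt, so t = d/(2μ) = 0.693494 / (2 × 0.007) = 49.54 Myr.

49.54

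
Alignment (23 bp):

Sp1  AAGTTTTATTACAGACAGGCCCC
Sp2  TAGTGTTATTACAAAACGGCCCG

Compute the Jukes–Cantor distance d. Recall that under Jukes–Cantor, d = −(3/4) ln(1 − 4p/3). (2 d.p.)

The sequences differ at 6 of 23 sites (1, 5, 14, 16, 17, 23), so p = 6/23 ≈ 0.26087.
d = −(3/4) ln(1 − 4p/3) = −0.75 ln(1 − 0.347827) = −0.75 ln(0.652173)
  = −0.75 × (-0.427445) = 0.320584 substitutions/site.

0.32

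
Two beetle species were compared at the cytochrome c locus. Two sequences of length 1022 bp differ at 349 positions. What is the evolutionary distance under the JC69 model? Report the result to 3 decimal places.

0.456

p = 349/1022 ≈ 0.341487.
d = −(3/4) ln(1 − 4p/3) = −0.75 ln(1 − 0.455316) = −0.75 ln(0.544684)
  = −0.75 × (-0.607549) = 0.455662 substitutions/site.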